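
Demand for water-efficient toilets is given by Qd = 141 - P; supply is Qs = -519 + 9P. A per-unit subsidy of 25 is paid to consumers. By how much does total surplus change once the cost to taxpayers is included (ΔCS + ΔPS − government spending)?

Pre-subsidy: 141 - P = -519 + 9P gives P* = 66, Q* = 75.
With the rebate, buyers effectively pay Pb = Ps − 25, where Ps is the price sellers receive.
Demand in terms of Ps becomes Qd = 141 − 1(Ps − 25) = 166 - Ps. Setting this equal to supply: 166 - Ps = -519 + 9Ps, so Ps = 68.5.
Buyers pay Pb = 68.5 − 25 = 43.5; Q' = -519 + 9·68.5 = 97.5.
ΔCS = ½(75 + 97.5)(66 − 43.5) = 1940.625; ΔPS = ½(75 + 97.5)(68.5 − 66) = 215.625.
Government spending = 25 × 97.5 = 2437.5.
Net change = 1940.625 + 215.625 − 2437.5 = -281.25. The loss equals the DWL triangle ½·25·22.5.

Net change in total surplus = -281.25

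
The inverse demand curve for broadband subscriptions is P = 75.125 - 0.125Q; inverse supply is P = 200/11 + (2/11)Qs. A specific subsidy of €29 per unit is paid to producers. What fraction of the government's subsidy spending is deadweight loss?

DWL / government spending = 1276/7563

Pre-subsidy: 75.125 - 0.125Q = 200/11 + (2/11)Q gives Q* = 5011/27 and P* = 1402/27.
With the subsidy, sellers receive Ps = Pb + 29 for each unit, where Pb is the price buyers pay.
On the curves, Pb = 75.125 - 0.125Q and Ps = 200/11 + (2/11)Q; the wedge Ps − Pb = 29 gives 200/11 + (2/11)Q − (75.125 - 0.125Q) = 29, so Q' = 2521/9.
Then Pb = 75.125 − 0.125·(2521/9) = 361/9 and Ps = 200/11 + (2/11)·(2521/9) = 622/9.
ΔCS = ½(5011/27 + 2521/9)(1402/27 − 361/9) = 2005553/729; ΔPS = ½(5011/27 + 2521/9)(622/9 − 1402/27) = 2917168/729.
Government spending = 29 × 2521/9 = 73109/9.
DWL = ½ × 29 × (2521/9 − 5011/27) = 37004/27; fraction = (37004/27) / (73109/9) = 1276/7563.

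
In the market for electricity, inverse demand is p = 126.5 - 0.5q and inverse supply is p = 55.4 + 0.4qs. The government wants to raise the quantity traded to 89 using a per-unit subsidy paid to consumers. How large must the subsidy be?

Required subsidy s = 9 per unit

At q = 89, from the demand curve buyers pay pb = 126.5 − 0.5·89 = 82; from the supply curve sellers need ps = 55.4 + 0.4·89 = 91.
The subsidy must fill the gap: s = ps − pb = 91 − 82 = 9.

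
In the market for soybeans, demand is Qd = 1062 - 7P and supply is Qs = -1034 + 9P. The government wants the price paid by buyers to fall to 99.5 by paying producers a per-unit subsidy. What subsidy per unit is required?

Required subsidy s = 56 per unit

At a buyer price of 99.5, quantity demanded is 1062 − 7·99.5 = 365.5.
Sellers supply 365.5 only when they receive Ps with -1034 + 9·Ps = 365.5, i.e. Ps = 155.5.
s = Ps − Pb = 155.5 − 99.5 = 56.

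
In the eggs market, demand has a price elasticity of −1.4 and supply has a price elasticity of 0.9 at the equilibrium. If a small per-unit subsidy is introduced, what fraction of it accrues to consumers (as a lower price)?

For a small subsidy around the equilibrium, the benefit split depends on the relative slopes, which at a point are proportional to the elasticities.
Buyer share = εs/(εs + |εd|) = 0.9/(0.9 + 1.4) = 9/23; seller share = |εd|/(εs + |εd|) = 14/23.

Consumer share = 9/23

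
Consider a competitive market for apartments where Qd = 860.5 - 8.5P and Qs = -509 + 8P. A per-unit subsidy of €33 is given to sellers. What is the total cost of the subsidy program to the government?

Pre-subsidy: 860.5 - 8.5P = -509 + 8P gives P* = 83, Q* = 155.
With the subsidy, sellers receive Ps = Pb + 33 for each unit, where Pb is the price buyers pay.
Supply in terms of Pb becomes Qs = -509 + 8(Pb + 33) = -245 + 8Pb. Setting this equal to demand: 860.5 - 8.5Pb = -245 + 8Pb, so Pb = 67.
Sellers receive Ps = 67 + 33 = 100; Q' = 860.5 − 8.5·67 = 291.
Government outlay = subsidy × quantity = 33 × 291 = 9603.

Government cost = €9603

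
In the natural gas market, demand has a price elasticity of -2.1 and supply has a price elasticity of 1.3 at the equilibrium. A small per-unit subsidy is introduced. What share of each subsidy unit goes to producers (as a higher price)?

For a small subsidy around the equilibrium, the benefit split depends on the relative slopes, which at a point are proportional to the elasticities.
Buyer share = εs/(εs + |εd|) = 1.3/(1.3 + 2.1) = 13/34; seller share = |εd|/(εs + |εd|) = 21/34.
So producers capture 21/34 of the subsidy.

Producer share = 21/34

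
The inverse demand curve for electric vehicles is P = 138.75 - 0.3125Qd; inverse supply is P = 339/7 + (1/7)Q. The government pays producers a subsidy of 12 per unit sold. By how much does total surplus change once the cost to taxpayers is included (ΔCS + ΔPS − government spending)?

Pre-subsidy: 138.75 - 0.3125Q = 339/7 + (1/7)Q gives Q* = 3372/17 and P* = 1305/17.
With the subsidy, sellers receive Ps = Pb + 12 for each unit, where Pb is the price buyers pay.
On the curves, Pb = 138.75 - 0.3125Q and Ps = 339/7 + (1/7)Q; the wedge Ps − Pb = 12 gives 339/7 + (1/7)Q − (138.75 - 0.3125Q) = 12, so Q' = 3820/17.
Then Pb = 138.75 − 0.3125·(3820/17) = 1165/17 and Ps = 339/7 + (1/7)·(3820/17) = 1369/17.
ΔCS = ½(3372/17 + 3820/17)(1305/17 − 1165/17) = 503440/289; ΔPS = ½(3372/17 + 3820/17)(1369/17 − 1305/17) = 230144/289.
Government spending = 12 × 3820/17 = 45840/17.
Net change = 503440/289 + 230144/289 − 45840/17 = -2688/17. The loss equals the DWL triangle ½·12·448/17.

Net change in total surplus = -2688/17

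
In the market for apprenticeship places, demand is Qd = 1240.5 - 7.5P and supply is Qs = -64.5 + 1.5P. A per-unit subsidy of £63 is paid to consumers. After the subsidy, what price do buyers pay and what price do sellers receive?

Buyers pay £134.5; sellers receive £197.5

Pre-subsidy: 1240.5 - 7.5P = -64.5 + 1.5P gives P* = 145, Q* = 153.
With the rebate, buyers effectively pay Pb = Ps − 63, where Ps is the price sellers receive.
Demand in terms of Ps becomes Qd = 1240.5 − 7.5(Ps − 63) = 1713 - 7.5Ps. Setting this equal to supply: 1713 - 7.5Ps = -64.5 + 1.5Ps, so Ps = 197.5.
Buyers pay Pb = 197.5 − 63 = 134.5; Q' = -64.5 + 1.5·197.5 = 231.75.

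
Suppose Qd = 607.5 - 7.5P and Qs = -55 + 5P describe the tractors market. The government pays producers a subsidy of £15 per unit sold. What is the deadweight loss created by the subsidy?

Pre-subsidy: 607.5 - 7.5P = -55 + 5P gives P* = 53, Q* = 210.
With the subsidy, sellers receive Ps = Pb + 15 for each unit, where Pb is the price buyers pay.
Supply in terms of Pb becomes Qs = -55 + 5(Pb + 15) = 20 + 5Pb. Setting this equal to demand: 607.5 - 7.5Pb = 20 + 5Pb, so Pb = 47.
Sellers receive Ps = 47 + 15 = 62; Q' = 607.5 − 7.5·47 = 255.
The subsidy expands output by 255 − 210 = 45 past the efficient level; on those units the gap between marginal cost and willingness to pay runs from 0 up to 15.
DWL = ½ × 15 × 45 = 337.5.

Deadweight loss = £337.5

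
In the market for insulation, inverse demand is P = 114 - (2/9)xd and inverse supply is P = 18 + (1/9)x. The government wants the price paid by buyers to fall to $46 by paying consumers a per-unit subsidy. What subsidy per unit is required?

At a buyer price of 46, quantity demanded is 513 − 4.5·46 = 306.
Sellers supply 306 only when they receive Ps = 18 + (1/9)·306 = 52.
s = Ps − Pb = 52 − 46 = 6.

Required subsidy s = $6 per unit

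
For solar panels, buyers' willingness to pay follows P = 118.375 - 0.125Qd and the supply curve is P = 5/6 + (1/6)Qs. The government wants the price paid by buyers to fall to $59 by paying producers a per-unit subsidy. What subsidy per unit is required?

Required subsidy s = $21 per unit

At a buyer price of 59, quantity demanded is 947 − 8·59 = 475.
Sellers supply 475 only when they receive Ps = 5/6 + (1/6)·475 = 80.
s = Ps − Pb = 80 − 59 = 21.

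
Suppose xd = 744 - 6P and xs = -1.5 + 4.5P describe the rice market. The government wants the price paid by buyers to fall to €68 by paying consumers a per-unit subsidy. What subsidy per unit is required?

Required subsidy s = €7 per unit

At a buyer price of 68, quantity demanded is 744 − 6·68 = 336.
Sellers supply 336 only when they receive Ps with -1.5 + 4.5·Ps = 336, i.e. Ps = 75.
s = Ps − Pb = 75 − 68 = 7.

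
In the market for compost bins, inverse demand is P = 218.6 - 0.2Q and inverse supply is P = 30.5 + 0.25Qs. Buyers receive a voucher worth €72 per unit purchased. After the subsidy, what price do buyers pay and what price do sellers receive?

Pre-subsidy: 218.6 - 0.2Q = 30.5 + 0.25Q gives Q* = 418 and P* = 135.
With the rebate, buyers effectively pay Pb = Ps − 72, where Ps is the price sellers receive.
On the curves, Pb = 218.6 - 0.2Q and Ps = 30.5 + 0.25Q; the wedge Ps − Pb = 72 gives 30.5 + 0.25Q − (218.6 - 0.2Q) = 72, so Q' = 578.
Then Pb = 218.6 − 0.2·578 = 103 and Ps = 30.5 + 0.25·578 = 175.

Buyers pay €103; sellers receive €175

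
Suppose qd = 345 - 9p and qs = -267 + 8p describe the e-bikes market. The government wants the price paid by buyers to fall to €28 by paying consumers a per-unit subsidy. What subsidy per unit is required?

Required subsidy s = €17 per unit

At a buyer price of 28, quantity demanded is 345 − 9·28 = 93.
Sellers supply 93 only when they receive ps with -267 + 8·ps = 93, i.e. ps = 45.
s = ps − pb = 45 − 28 = 17.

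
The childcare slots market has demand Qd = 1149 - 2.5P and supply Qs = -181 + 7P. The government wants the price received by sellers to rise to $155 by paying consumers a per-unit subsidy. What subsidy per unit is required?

At a seller price of 155, quantity supplied is -181 + 7·155 = 904.
Buyers absorb 904 only when they pay Pb with 1149 − 2.5·Pb = 904, i.e. Pb = 98.
s = Ps − Pb = 155 − 98 = 57.

Required subsidy s = $57 per unit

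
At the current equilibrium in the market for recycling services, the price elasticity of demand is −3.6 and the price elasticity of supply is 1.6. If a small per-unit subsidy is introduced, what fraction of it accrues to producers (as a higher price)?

Producer share = 9/13

For a small subsidy around the equilibrium, the benefit split depends on the relative slopes, which at a point are proportional to the elasticities.
Buyer share = εs/(εs + |εd|) = 1.6/(1.6 + 3.6) = 4/13; seller share = |εd|/(εs + |εd|) = 9/13.
So producers capture 9/13 of the subsidy.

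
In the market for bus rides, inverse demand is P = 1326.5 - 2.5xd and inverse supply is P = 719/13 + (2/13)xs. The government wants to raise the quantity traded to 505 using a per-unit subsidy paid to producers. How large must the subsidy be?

Required subsidy s = 69 per unit

At x = 505, from the demand curve buyers pay Pb = 1326.5 − 2.5·505 = 64; from the supply curve sellers need Ps = 719/13 + (2/13)·505 = 133.
The subsidy must fill the gap: s = Ps − Pb = 133 − 64 = 69.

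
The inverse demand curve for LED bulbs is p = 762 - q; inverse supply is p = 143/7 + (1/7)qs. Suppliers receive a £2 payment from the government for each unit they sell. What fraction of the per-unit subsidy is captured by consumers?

Consumer share = 0.875

Pre-subsidy: 762 - q = 143/7 + (1/7)q gives q* = 648.875 and p* = 113.125.
With the subsidy, sellers receive ps = pb + 2 for each unit, where pb is the price buyers pay.
On the curves, pb = 762 - q and ps = 143/7 + (1/7)q; the wedge ps − pb = 2 gives 143/7 + (1/7)q − (762 - q) = 2, so q' = 650.625.
Then pb = 762 − 1·650.625 = 111.375 and ps = 143/7 + (1/7)·650.625 = 113.375.
Buyers' price falls by p* − pb = 113.125 − 111.375 = 1.75; sellers' price rises by ps − p* = 113.375 − 113.125 = 0.25.
So consumers capture 1.75/2 = 0.875 of each unit of subsidy.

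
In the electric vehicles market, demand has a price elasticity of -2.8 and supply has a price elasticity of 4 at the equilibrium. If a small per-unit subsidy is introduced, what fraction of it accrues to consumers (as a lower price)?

For a small subsidy around the equilibrium, the benefit split depends on the relative slopes, which at a point are proportional to the elasticities.
Buyer share = εs/(εs + |εd|) = 4/(4 + 2.8) = 10/17; seller share = |εd|/(εs + |εd|) = 7/17.

Consumer share = 10/17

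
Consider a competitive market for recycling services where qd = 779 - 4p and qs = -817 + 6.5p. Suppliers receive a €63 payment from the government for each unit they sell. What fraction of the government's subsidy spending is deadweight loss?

Pre-subsidy: 779 - 4p = -817 + 6.5p gives p* = 152, q* = 171.
With the subsidy, sellers receive ps = pb + 63 for each unit, where pb is the price buyers pay.
Supply in terms of pb becomes qs = -817 + 6.5(pb + 63) = -407.5 + 6.5pb. Setting this equal to demand: 779 - 4pb = -407.5 + 6.5pb, so pb = 113.
Sellers receive ps = 113 + 63 = 176; q' = 779 − 4·113 = 327.
ΔCS = ½(171 + 327)(152 − 113) = 9711; ΔPS = ½(171 + 327)(176 − 152) = 5976.
Government spending = 63 × 327 = 20601.
DWL = ½ × 63 × (327 − 171) = 4914; fraction = 4914 / 20601 = 26/109.

DWL / government spending = 26/109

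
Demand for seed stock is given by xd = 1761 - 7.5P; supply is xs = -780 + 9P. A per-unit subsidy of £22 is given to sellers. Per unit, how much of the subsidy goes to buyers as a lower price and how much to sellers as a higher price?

Buyers gain £12 per unit; sellers gain £10 per unit

Pre-subsidy: 1761 - 7.5P = -780 + 9P gives P* = 154, x* = 606.
With the subsidy, sellers receive Ps = Pb + 22 for each unit, where Pb is the price buyers pay.
Supply in terms of Pb becomes xs = -780 + 9(Pb + 22) = -582 + 9Pb. Setting this equal to demand: 1761 - 7.5Pb = -582 + 9Pb, so Pb = 142.
Sellers receive Ps = 142 + 22 = 164; x' = 1761 − 7.5·142 = 696.
Buyers' price falls by P* − Pb = 154 − 142 = 12; sellers' price rises by Ps − P* = 164 − 154 = 10.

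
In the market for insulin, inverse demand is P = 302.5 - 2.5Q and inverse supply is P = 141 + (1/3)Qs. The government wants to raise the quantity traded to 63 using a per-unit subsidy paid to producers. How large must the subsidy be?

Required subsidy s = 17 per unit

At Q = 63, from the demand curve buyers pay Pb = 302.5 − 2.5·63 = 145; from the supply curve sellers need Ps = 141 + (1/3)·63 = 162.
The subsidy must fill the gap: s = Ps − Pb = 162 − 145 = 17.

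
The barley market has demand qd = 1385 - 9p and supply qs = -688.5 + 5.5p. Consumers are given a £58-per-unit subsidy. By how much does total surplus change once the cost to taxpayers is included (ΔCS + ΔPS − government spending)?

Net change in total surplus = -£5742

Pre-subsidy: 1385 - 9p = -688.5 + 5.5p gives p* = 143, q* = 98.
With the rebate, buyers effectively pay pb = ps − 58, where ps is the price sellers receive.
Demand in terms of ps becomes qd = 1385 − 9(ps − 58) = 1907 - 9ps. Setting this equal to supply: 1907 - 9ps = -688.5 + 5.5ps, so ps = 179.
Buyers pay pb = 179 − 58 = 121; q' = -688.5 + 5.5·179 = 296.
ΔCS = ½(98 + 296)(143 − 121) = 4334; ΔPS = ½(98 + 296)(179 − 143) = 7092.
Government spending = 58 × 296 = 17168.
Net change = 4334 + 7092 − 17168 = -5742. The loss equals the DWL triangle ½·58·198.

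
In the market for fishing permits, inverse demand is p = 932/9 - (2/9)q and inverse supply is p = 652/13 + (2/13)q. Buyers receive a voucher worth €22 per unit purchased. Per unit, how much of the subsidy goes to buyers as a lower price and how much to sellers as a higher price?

Buyers gain €13 per unit; sellers gain €9 per unit

Pre-subsidy: 932/9 - (2/9)q = 652/13 + (2/13)q gives q* = 142 and p* = 72.
With the rebate, buyers effectively pay pb = ps − 22, where ps is the price sellers receive.
On the curves, pb = 932/9 - (2/9)q and ps = 652/13 + (2/13)q; the wedge ps − pb = 22 gives 652/13 + (2/13)q − (932/9 - (2/9)q) = 22, so q' = 200.5.
Then pb = 932/9 − (2/9)·200.5 = 59 and ps = 652/13 + (2/13)·200.5 = 81.
Buyers' price falls by p* − pb = 72 − 59 = 13; sellers' price rises by ps − p* = 81 − 72 = 9.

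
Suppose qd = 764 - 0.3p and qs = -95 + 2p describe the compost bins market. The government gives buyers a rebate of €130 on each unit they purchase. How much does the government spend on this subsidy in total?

Pre-subsidy: 764 - 0.3p = -95 + 2p gives p* = 8590/23, q* = 14995/23.
With the rebate, buyers effectively pay pb = ps − 130, where ps is the price sellers receive.
Demand in terms of ps becomes qd = 764 − 0.3(ps − 130) = 803 - 0.3ps. Setting this equal to supply: 803 - 0.3ps = -95 + 2ps, so ps = 8980/23.
Buyers pay pb = 8980/23 − 130 = 5990/23; q' = -95 + 2·(8980/23) = 15775/23.
Government outlay = subsidy × quantity = 130 × 15775/23 = 2050750/23.

Government cost = 2050750/23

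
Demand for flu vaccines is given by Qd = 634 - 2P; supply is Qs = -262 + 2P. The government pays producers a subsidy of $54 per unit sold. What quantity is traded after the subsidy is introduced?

Q' = 240

Pre-subsidy: 634 - 2P = -262 + 2P gives P* = 224, Q* = 186.
With the subsidy, sellers receive Ps = Pb + 54 for each unit, where Pb is the price buyers pay.
Supply in terms of Pb becomes Qs = -262 + 2(Pb + 54) = -154 + 2Pb. Setting this equal to demand: 634 - 2Pb = -154 + 2Pb, so Pb = 197.
Sellers receive Ps = 197 + 54 = 251; Q' = 634 − 2·197 = 240.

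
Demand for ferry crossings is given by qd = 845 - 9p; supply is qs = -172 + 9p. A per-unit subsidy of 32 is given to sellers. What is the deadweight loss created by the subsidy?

Pre-subsidy: 845 - 9p = -172 + 9p gives p* = 56.5, q* = 336.5.
With the subsidy, sellers receive ps = pb + 32 for each unit, where pb is the price buyers pay.
Supply in terms of pb becomes qs = -172 + 9(pb + 32) = 116 + 9pb. Setting this equal to demand: 845 - 9pb = 116 + 9pb, so pb = 40.5.
Sellers receive ps = 40.5 + 32 = 72.5; q' = 845 − 9·40.5 = 480.5.
The subsidy expands output by 480.5 − 336.5 = 144 past the efficient level; on those units the gap between marginal cost and willingness to pay runs from 0 up to 32.
DWL = ½ × 32 × 144 = 2304.

Deadweight loss = 2304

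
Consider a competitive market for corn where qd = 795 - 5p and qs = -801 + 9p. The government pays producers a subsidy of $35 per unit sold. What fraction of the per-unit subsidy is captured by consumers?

Consumer share = 9/14

Pre-subsidy: 795 - 5p = -801 + 9p gives p* = 114, q* = 225.
With the subsidy, sellers receive ps = pb + 35 for each unit, where pb is the price buyers pay.
Supply in terms of pb becomes qs = -801 + 9(pb + 35) = -486 + 9pb. Setting this equal to demand: 795 - 5pb = -486 + 9pb, so pb = 91.5.
Sellers receive ps = 91.5 + 35 = 126.5; q' = 795 − 5·91.5 = 337.5.
Buyers' price falls by p* − pb = 114 − 91.5 = 22.5; sellers' price rises by ps − p* = 126.5 − 114 = 12.5.
So consumers capture 22.5/35 = 9/14 of each unit of subsidy.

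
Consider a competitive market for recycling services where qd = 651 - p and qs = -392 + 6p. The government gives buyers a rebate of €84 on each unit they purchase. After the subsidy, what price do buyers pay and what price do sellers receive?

Pre-subsidy: 651 - p = -392 + 6p gives p* = 149, q* = 502.
With the rebate, buyers effectively pay pb = ps − 84, where ps is the price sellers receive.
Demand in terms of ps becomes qd = 651 − 1(ps − 84) = 735 - ps. Setting this equal to supply: 735 - ps = -392 + 6ps, so ps = 161.
Buyers pay pb = 161 − 84 = 77; q' = -392 + 6·161 = 574.

Buyers pay €77; sellers receive €161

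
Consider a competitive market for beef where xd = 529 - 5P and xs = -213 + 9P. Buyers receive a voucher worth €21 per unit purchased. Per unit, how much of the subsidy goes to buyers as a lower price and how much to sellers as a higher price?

Pre-subsidy: 529 - 5P = -213 + 9P gives P* = 53, x* = 264.
With the rebate, buyers effectively pay Pb = Ps − 21, where Ps is the price sellers receive.
Demand in terms of Ps becomes xd = 529 − 5(Ps − 21) = 634 - 5Ps. Setting this equal to supply: 634 - 5Ps = -213 + 9Ps, so Ps = 60.5.
Buyers pay Pb = 60.5 − 21 = 39.5; x' = -213 + 9·60.5 = 331.5.
Buyers' price falls by P* − Pb = 53 − 39.5 = 13.5; sellers' price rises by Ps − P* = 60.5 − 53 = 7.5.

Buyers gain €13.5 per unit; sellers gain €7.5 per unit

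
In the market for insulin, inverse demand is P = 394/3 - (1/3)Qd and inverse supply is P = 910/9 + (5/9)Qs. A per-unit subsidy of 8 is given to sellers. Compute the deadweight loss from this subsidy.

Deadweight loss = 36

Pre-subsidy: 394/3 - (1/3)Q = 910/9 + (5/9)Q gives Q* = 34 and P* = 120.
With the subsidy, sellers receive Ps = Pb + 8 for each unit, where Pb is the price buyers pay.
On the curves, Pb = 394/3 - (1/3)Q and Ps = 910/9 + (5/9)Q; the wedge Ps − Pb = 8 gives 910/9 + (5/9)Q − (394/3 - (1/3)Q) = 8, so Q' = 43.
Then Pb = 394/3 − (1/3)·43 = 117 and Ps = 910/9 + (5/9)·43 = 125.
The subsidy expands output by 43 − 34 = 9 past the efficient level; on those units the gap between marginal cost and willingness to pay runs from 0 up to 8.
DWL = ½ × 8 × 9 = 36.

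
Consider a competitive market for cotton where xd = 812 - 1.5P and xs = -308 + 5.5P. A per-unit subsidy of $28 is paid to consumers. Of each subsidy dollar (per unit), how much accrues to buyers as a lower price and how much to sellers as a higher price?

Pre-subsidy: 812 - 1.5P = -308 + 5.5P gives P* = 160, x* = 572.
With the rebate, buyers effectively pay Pb = Ps − 28, where Ps is the price sellers receive.
Demand in terms of Ps becomes xd = 812 − 1.5(Ps − 28) = 854 - 1.5Ps. Setting this equal to supply: 854 - 1.5Ps = -308 + 5.5Ps, so Ps = 166.
Buyers pay Pb = 166 − 28 = 138; x' = -308 + 5.5·166 = 605.
Buyers' price falls by P* − Pb = 160 − 138 = 22; sellers' price rises by Ps − P* = 166 − 160 = 6.

Buyers gain $22 per unit; sellers gain $6 per unit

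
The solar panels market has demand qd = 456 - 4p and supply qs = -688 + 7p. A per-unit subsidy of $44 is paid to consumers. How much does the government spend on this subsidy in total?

Government cost = $6688

Pre-subsidy: 456 - 4p = -688 + 7p gives p* = 104, q* = 40.
With the rebate, buyers effectively pay pb = ps − 44, where ps is the price sellers receive.
Demand in terms of ps becomes qd = 456 − 4(ps − 44) = 632 - 4ps. Setting this equal to supply: 632 - 4ps = -688 + 7ps, so ps = 120.
Buyers pay pb = 120 − 44 = 76; q' = -688 + 7·120 = 152.
Government outlay = subsidy × quantity = 44 × 152 = 6688.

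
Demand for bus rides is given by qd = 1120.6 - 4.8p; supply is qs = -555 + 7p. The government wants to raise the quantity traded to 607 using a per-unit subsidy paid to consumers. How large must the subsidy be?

At q = 607, invert demand for the buyer price: pb = (1120.6 − 607)/4.8 = 107; invert supply for the seller price: ps = (607 − (-555))/7 = 166.
The subsidy must fill the gap: s = ps − pb = 166 − 107 = 59.

Required subsidy s = 59 per unit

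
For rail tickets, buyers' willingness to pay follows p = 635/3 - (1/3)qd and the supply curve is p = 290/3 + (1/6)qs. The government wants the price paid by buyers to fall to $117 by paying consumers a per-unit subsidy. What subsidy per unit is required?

Required subsidy s = $27 per unit

At a buyer price of 117, quantity demanded is 635 − 3·117 = 284.
Sellers supply 284 only when they receive ps = 290/3 + (1/6)·284 = 144.
s = ps − pb = 144 − 117 = 27.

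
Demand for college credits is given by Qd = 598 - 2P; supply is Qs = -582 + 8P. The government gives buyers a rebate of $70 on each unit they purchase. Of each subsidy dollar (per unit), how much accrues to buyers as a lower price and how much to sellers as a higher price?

Buyers gain $56 per unit; sellers gain $14 per unit

Pre-subsidy: 598 - 2P = -582 + 8P gives P* = 118, Q* = 362.
With the rebate, buyers effectively pay Pb = Ps − 70, where Ps is the price sellers receive.
Demand in terms of Ps becomes Qd = 598 − 2(Ps − 70) = 738 - 2Ps. Setting this equal to supply: 738 - 2Ps = -582 + 8Ps, so Ps = 132.
Buyers pay Pb = 132 − 70 = 62; Q' = -582 + 8·132 = 474.
Buyers' price falls by P* − Pb = 118 − 62 = 56; sellers' price rises by Ps − P* = 132 − 118 = 14.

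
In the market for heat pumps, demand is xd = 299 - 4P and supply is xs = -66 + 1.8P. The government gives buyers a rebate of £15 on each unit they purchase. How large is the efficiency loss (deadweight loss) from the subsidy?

Pre-subsidy: 299 - 4P = -66 + 1.8P gives P* = 1825/29, x* = 1371/29.
With the rebate, buyers effectively pay Pb = Ps − 15, where Ps is the price sellers receive.
Demand in terms of Ps becomes xd = 299 − 4(Ps − 15) = 359 - 4Ps. Setting this equal to supply: 359 - 4Ps = -66 + 1.8Ps, so Ps = 2125/29.
Buyers pay Pb = 2125/29 − 15 = 1690/29; x' = -66 + 1.8·(2125/29) = 1911/29.
The subsidy expands output by 1911/29 − 1371/29 = 540/29 past the efficient level; on those units the gap between marginal cost and willingness to pay runs from 0 up to 15.
DWL = ½ × 15 × 540/29 = 4050/29.

Deadweight loss = 4050/29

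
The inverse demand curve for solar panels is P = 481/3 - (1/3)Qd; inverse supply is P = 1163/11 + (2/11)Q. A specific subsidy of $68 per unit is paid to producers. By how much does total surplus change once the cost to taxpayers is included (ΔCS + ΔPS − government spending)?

Net change in total surplus = -$4488

Pre-subsidy: 481/3 - (1/3)Q = 1163/11 + (2/11)Q gives Q* = 106 and P* = 125.
With the subsidy, sellers receive Ps = Pb + 68 for each unit, where Pb is the price buyers pay.
On the curves, Pb = 481/3 - (1/3)Q and Ps = 1163/11 + (2/11)Q; the wedge Ps − Pb = 68 gives 1163/11 + (2/11)Q − (481/3 - (1/3)Q) = 68, so Q' = 238.
Then Pb = 481/3 − (1/3)·238 = 81 and Ps = 1163/11 + (2/11)·238 = 149.
ΔCS = ½(106 + 238)(125 − 81) = 7568; ΔPS = ½(106 + 238)(149 − 125) = 4128.
Government spending = 68 × 238 = 16184.
Net change = 7568 + 4128 − 16184 = -4488. The loss equals the DWL triangle ½·68·132.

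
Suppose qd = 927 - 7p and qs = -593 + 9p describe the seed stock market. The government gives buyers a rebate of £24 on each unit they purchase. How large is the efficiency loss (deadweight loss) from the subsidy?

Deadweight loss = £1134

Pre-subsidy: 927 - 7p = -593 + 9p gives p* = 95, q* = 262.
With the rebate, buyers effectively pay pb = ps − 24, where ps is the price sellers receive.
Demand in terms of ps becomes qd = 927 − 7(ps − 24) = 1095 - 7ps. Setting this equal to supply: 1095 - 7ps = -593 + 9ps, so ps = 105.5.
Buyers pay pb = 105.5 − 24 = 81.5; q' = -593 + 9·105.5 = 356.5.
The subsidy expands output by 356.5 − 262 = 94.5 past the efficient level; on those units the gap between marginal cost and willingness to pay runs from 0 up to 24.
DWL = ½ × 24 × 94.5 = 1134.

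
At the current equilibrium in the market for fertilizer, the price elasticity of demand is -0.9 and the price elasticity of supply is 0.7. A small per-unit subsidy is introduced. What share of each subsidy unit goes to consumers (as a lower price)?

For a small subsidy around the equilibrium, the benefit split depends on the relative slopes, which at a point are proportional to the elasticities.
Buyer share = εs/(εs + |εd|) = 0.7/(0.7 + 0.9) = 0.4375; seller share = |εd|/(εs + |εd|) = 0.5625.

Consumer share = 0.4375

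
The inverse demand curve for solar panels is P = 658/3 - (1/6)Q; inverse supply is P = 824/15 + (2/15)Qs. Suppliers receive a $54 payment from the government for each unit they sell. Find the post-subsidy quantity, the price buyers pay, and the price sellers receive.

Q' = 728; buyers pay $98; sellers receive $152

Pre-subsidy: 658/3 - (1/6)Q = 824/15 + (2/15)Q gives Q* = 548 and P* = 128.
With the subsidy, sellers receive Ps = Pb + 54 for each unit, where Pb is the price buyers pay.
On the curves, Pb = 658/3 - (1/6)Q and Ps = 824/15 + (2/15)Q; the wedge Ps − Pb = 54 gives 824/15 + (2/15)Q − (658/3 - (1/6)Q) = 54, so Q' = 728.
Then Pb = 658/3 − (1/6)·728 = 98 and Ps = 824/15 + (2/15)·728 = 152.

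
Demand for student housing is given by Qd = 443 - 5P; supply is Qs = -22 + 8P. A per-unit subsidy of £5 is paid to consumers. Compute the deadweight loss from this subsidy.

Deadweight loss = 500/13

Pre-subsidy: 443 - 5P = -22 + 8P gives P* = 465/13, Q* = 3434/13.
With the rebate, buyers effectively pay Pb = Ps − 5, where Ps is the price sellers receive.
Demand in terms of Ps becomes Qd = 443 − 5(Ps − 5) = 468 - 5Ps. Setting this equal to supply: 468 - 5Ps = -22 + 8Ps, so Ps = 490/13.
Buyers pay Pb = 490/13 − 5 = 425/13; Q' = -22 + 8·(490/13) = 3634/13.
The subsidy expands output by 3634/13 − 3434/13 = 200/13 past the efficient level; on those units the gap between marginal cost and willingness to pay runs from 0 up to 5.
DWL = ½ × 5 × 200/13 = 500/13.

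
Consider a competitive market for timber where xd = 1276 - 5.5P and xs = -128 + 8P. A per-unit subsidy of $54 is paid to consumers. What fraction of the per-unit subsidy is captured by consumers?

Consumer share = 16/27

Pre-subsidy: 1276 - 5.5P = -128 + 8P gives P* = 104, x* = 704.
With the rebate, buyers effectively pay Pb = Ps − 54, where Ps is the price sellers receive.
Demand in terms of Ps becomes xd = 1276 − 5.5(Ps − 54) = 1573 - 5.5Ps. Setting this equal to supply: 1573 - 5.5Ps = -128 + 8Ps, so Ps = 126.
Buyers pay Pb = 126 − 54 = 72; x' = -128 + 8·126 = 880.
Buyers' price falls by P* − Pb = 104 − 72 = 32; sellers' price rises by Ps − P* = 126 − 104 = 22.
So consumers capture 32/54 = 16/27 of each unit of subsidy.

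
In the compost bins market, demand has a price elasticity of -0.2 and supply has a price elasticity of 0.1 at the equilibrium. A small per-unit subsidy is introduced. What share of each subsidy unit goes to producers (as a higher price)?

For a small subsidy around the equilibrium, the benefit split depends on the relative slopes, which at a point are proportional to the elasticities.
Buyer share = εs/(εs + |εd|) = 0.1/(0.1 + 0.2) = 1/3; seller share = |εd|/(εs + |εd|) = 2/3.
So producers capture 2/3 of the subsidy.

Producer share = 2/3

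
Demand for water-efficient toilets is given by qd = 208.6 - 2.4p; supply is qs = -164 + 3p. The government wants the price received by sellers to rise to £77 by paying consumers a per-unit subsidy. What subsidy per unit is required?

Required subsidy s = £18 per unit

At a seller price of 77, quantity supplied is -164 + 3·77 = 67.
Buyers absorb 67 only when they pay pb with 208.6 − 2.4·pb = 67, i.e. pb = 59.
s = ps − pb = 77 − 59 = 18.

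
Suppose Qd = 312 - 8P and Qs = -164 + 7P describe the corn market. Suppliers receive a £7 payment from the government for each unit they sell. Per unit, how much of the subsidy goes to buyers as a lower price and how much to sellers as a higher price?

Pre-subsidy: 312 - 8P = -164 + 7P gives P* = 476/15, Q* = 872/15.
With the subsidy, sellers receive Ps = Pb + 7 for each unit, where Pb is the price buyers pay.
Supply in terms of Pb becomes Qs = -164 + 7(Pb + 7) = -115 + 7Pb. Setting this equal to demand: 312 - 8Pb = -115 + 7Pb, so Pb = 427/15.
Sellers receive Ps = 427/15 + 7 = 532/15; Q' = 312 − 8·(427/15) = 1264/15.
Buyers' price falls by P* − Pb = 476/15 − 427/15 = 49/15; sellers' price rises by Ps − P* = 532/15 − 476/15 = 56/15.

Buyers gain 49/15 per unit; sellers gain 56/15 per unit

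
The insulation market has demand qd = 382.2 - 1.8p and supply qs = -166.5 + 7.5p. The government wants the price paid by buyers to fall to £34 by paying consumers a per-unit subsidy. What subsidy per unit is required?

At a buyer price of 34, quantity demanded is 382.2 − 1.8·34 = 321.
Sellers supply 321 only when they receive ps with -166.5 + 7.5·ps = 321, i.e. ps = 65.
s = ps − pb = 65 − 34 = 31.

Required subsidy s = £31 per unit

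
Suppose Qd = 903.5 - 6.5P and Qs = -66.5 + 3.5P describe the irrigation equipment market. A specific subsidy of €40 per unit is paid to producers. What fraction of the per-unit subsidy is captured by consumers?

Pre-subsidy: 903.5 - 6.5P = -66.5 + 3.5P gives P* = 97, Q* = 273.
With the subsidy, sellers receive Ps = Pb + 40 for each unit, where Pb is the price buyers pay.
Supply in terms of Pb becomes Qs = -66.5 + 3.5(Pb + 40) = 73.5 + 3.5Pb. Setting this equal to demand: 903.5 - 6.5Pb = 73.5 + 3.5Pb, so Pb = 83.
Sellers receive Ps = 83 + 40 = 123; Q' = 903.5 − 6.5·83 = 364.
Buyers' price falls by P* − Pb = 97 − 83 = 14; sellers' price rises by Ps − P* = 123 − 97 = 26.
So consumers capture 14/40 = 0.35 of each unit of subsidy.

Consumer share = 0.35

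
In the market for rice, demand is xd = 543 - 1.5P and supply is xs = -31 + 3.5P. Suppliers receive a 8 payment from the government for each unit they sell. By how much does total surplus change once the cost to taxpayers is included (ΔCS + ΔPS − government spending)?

Net change in total surplus = -33.6

Pre-subsidy: 543 - 1.5P = -31 + 3.5P gives P* = 114.8, x* = 370.8.
With the subsidy, sellers receive Ps = Pb + 8 for each unit, where Pb is the price buyers pay.
Supply in terms of Pb becomes xs = -31 + 3.5(Pb + 8) = -3 + 3.5Pb. Setting this equal to demand: 543 - 1.5Pb = -3 + 3.5Pb, so Pb = 109.2.
Sellers receive Ps = 109.2 + 8 = 117.2; x' = 543 − 1.5·109.2 = 379.2.
ΔCS = ½(370.8 + 379.2)(114.8 − 109.2) = 2100; ΔPS = ½(370.8 + 379.2)(117.2 − 114.8) = 900.
Government spending = 8 × 379.2 = 3033.6.
Net change = 2100 + 900 − 3033.6 = -33.6. The loss equals the DWL triangle ½·8·8.4.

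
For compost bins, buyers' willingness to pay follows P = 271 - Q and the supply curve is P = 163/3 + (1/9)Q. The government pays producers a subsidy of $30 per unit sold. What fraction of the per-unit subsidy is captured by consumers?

Pre-subsidy: 271 - Q = 163/3 + (1/9)Q gives Q* = 195 and P* = 76.
With the subsidy, sellers receive Ps = Pb + 30 for each unit, where Pb is the price buyers pay.
On the curves, Pb = 271 - Q and Ps = 163/3 + (1/9)Q; the wedge Ps − Pb = 30 gives 163/3 + (1/9)Q − (271 - Q) = 30, so Q' = 222.
Then Pb = 271 − 1·222 = 49 and Ps = 163/3 + (1/9)·222 = 79.
Buyers' price falls by P* − Pb = 76 − 49 = 27; sellers' price rises by Ps − P* = 79 − 76 = 3.
So consumers capture 27/30 = 0.9 of each unit of subsidy.

Consumer share = 0.9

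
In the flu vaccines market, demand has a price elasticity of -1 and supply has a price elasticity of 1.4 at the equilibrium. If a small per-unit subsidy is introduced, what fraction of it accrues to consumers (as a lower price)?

Consumer share = 7/12

For a small subsidy around the equilibrium, the benefit split depends on the relative slopes, which at a point are proportional to the elasticities.
Buyer share = εs/(εs + |εd|) = 1.4/(1.4 + 1) = 7/12; seller share = |εd|/(εs + |εd|) = 5/12.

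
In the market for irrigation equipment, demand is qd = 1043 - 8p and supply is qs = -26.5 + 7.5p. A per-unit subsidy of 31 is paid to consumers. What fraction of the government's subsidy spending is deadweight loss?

DWL / government spending = 60/611

Pre-subsidy: 1043 - 8p = -26.5 + 7.5p gives p* = 69, q* = 491.
With the rebate, buyers effectively pay pb = ps − 31, where ps is the price sellers receive.
Demand in terms of ps becomes qd = 1043 − 8(ps − 31) = 1291 - 8ps. Setting this equal to supply: 1291 - 8ps = -26.5 + 7.5ps, so ps = 85.
Buyers pay pb = 85 − 31 = 54; q' = -26.5 + 7.5·85 = 611.
ΔCS = ½(491 + 611)(69 − 54) = 8265; ΔPS = ½(491 + 611)(85 − 69) = 8816.
Government spending = 31 × 611 = 18941.
DWL = ½ × 31 × (611 − 491) = 1860; fraction = 1860 / 18941 = 60/611.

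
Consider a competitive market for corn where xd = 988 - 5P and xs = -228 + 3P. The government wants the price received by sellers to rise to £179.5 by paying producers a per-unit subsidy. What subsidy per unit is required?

Required subsidy s = £44 per unit

At a seller price of 179.5, quantity supplied is -228 + 3·179.5 = 310.5.
Buyers absorb 310.5 only when they pay Pb with 988 − 5·Pb = 310.5, i.e. Pb = 135.5.
s = Ps − Pb = 179.5 − 135.5 = 44.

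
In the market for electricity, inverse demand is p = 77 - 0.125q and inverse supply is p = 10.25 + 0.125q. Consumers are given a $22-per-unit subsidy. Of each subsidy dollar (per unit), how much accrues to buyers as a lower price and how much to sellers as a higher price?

Buyers gain $11 per unit; sellers gain $11 per unit

Pre-subsidy: 77 - 0.125q = 10.25 + 0.125q gives q* = 267 and p* = 43.625.
With the rebate, buyers effectively pay pb = ps − 22, where ps is the price sellers receive.
On the curves, pb = 77 - 0.125q and ps = 10.25 + 0.125q; the wedge ps − pb = 22 gives 10.25 + 0.125q − (77 - 0.125q) = 22, so q' = 355.
Then pb = 77 − 0.125·355 = 32.625 and ps = 10.25 + 0.125·355 = 54.625.
Buyers' price falls by p* − pb = 43.625 − 32.625 = 11; sellers' price rises by ps − p* = 54.625 − 43.625 = 11.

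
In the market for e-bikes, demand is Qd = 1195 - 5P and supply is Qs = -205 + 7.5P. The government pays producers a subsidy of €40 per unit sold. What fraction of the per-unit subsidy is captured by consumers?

Pre-subsidy: 1195 - 5P = -205 + 7.5P gives P* = 112, Q* = 635.
With the subsidy, sellers receive Ps = Pb + 40 for each unit, where Pb is the price buyers pay.
Supply in terms of Pb becomes Qs = -205 + 7.5(Pb + 40) = 95 + 7.5Pb. Setting this equal to demand: 1195 - 5Pb = 95 + 7.5Pb, so Pb = 88.
Sellers receive Ps = 88 + 40 = 128; Q' = 1195 − 5·88 = 755.
Buyers' price falls by P* − Pb = 112 − 88 = 24; sellers' price rises by Ps − P* = 128 − 112 = 16.
So consumers capture 24/40 = 0.6 of each unit of subsidy.

Consumer share = 0.6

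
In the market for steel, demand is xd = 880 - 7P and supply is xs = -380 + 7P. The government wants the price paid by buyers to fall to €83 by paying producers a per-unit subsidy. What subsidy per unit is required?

At a buyer price of 83, quantity demanded is 880 − 7·83 = 299.
Sellers supply 299 only when they receive Ps with -380 + 7·Ps = 299, i.e. Ps = 97.
s = Ps − Pb = 97 − 83 = 14.

Required subsidy s = €14 per unit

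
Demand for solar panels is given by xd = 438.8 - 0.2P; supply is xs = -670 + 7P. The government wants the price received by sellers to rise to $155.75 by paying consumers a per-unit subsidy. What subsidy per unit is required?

At a seller price of 155.75, quantity supplied is -670 + 7·155.75 = 420.25.
Buyers absorb 420.25 only when they pay Pb with 438.8 − 0.2·Pb = 420.25, i.e. Pb = 92.75.
s = Ps − Pb = 155.75 − 92.75 = 63.

Required subsidy s = $63 per unit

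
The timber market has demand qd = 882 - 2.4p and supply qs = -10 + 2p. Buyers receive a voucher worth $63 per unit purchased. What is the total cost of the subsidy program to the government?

Government cost = 321678/11

Pre-subsidy: 882 - 2.4p = -10 + 2p gives p* = 2230/11, q* = 4350/11.
With the rebate, buyers effectively pay pb = ps − 63, where ps is the price sellers receive.
Demand in terms of ps becomes qd = 882 − 2.4(ps − 63) = 1033.2 - 2.4ps. Setting this equal to supply: 1033.2 - 2.4ps = -10 + 2ps, so ps = 2608/11.
Buyers pay pb = 2608/11 − 63 = 1915/11; q' = -10 + 2·(2608/11) = 5106/11.
Government outlay = subsidy × quantity = 63 × 5106/11 = 321678/11.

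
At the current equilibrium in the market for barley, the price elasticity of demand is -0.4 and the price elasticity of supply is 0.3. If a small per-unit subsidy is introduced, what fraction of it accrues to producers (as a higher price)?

For a small subsidy around the equilibrium, the benefit split depends on the relative slopes, which at a point are proportional to the elasticities.
Buyer share = εs/(εs + |εd|) = 0.3/(0.3 + 0.4) = 3/7; seller share = |εd|/(εs + |εd|) = 4/7.
So producers capture 4/7 of the subsidy.

Producer share = 4/7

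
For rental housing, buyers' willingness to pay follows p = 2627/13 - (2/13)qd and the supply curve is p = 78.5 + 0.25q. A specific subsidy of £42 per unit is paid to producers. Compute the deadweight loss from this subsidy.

Deadweight loss = £2184

Pre-subsidy: 2627/13 - (2/13)q = 78.5 + 0.25q gives q* = 306 and p* = 155.
With the subsidy, sellers receive ps = pb + 42 for each unit, where pb is the price buyers pay.
On the curves, pb = 2627/13 - (2/13)q and ps = 78.5 + 0.25q; the wedge ps − pb = 42 gives 78.5 + 0.25q − (2627/13 - (2/13)q) = 42, so q' = 410.
Then pb = 2627/13 − (2/13)·410 = 139 and ps = 78.5 + 0.25·410 = 181.
The subsidy expands output by 410 − 306 = 104 past the efficient level; on those units the gap between marginal cost and willingness to pay runs from 0 up to 42.
DWL = ½ × 42 × 104 = 2184.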